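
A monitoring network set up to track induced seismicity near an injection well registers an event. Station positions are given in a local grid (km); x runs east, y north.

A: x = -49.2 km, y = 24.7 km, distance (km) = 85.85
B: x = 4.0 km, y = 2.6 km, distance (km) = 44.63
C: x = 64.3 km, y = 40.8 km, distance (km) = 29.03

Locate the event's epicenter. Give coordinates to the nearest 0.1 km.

Circle about each station: (x + 49.2)² + (y − 24.7)² = 85.85²; (x − 4.0)² + (y − 2.6)² = 44.63²; (x − 64.3)² + (y − 40.8)² = 29.03².
Subtracting the A equation from the B and C equations removes the quadratic terms:
106.4 x − 44.2 y = 2370.42
227.0 x + 32.2 y = 9295.88
Solving the 2×2 system: x ≈ 36.2, y ≈ 33.5 km.
Check against A (with the unrounded x, y): √((x + 49.2)²+(y − 24.7)²) = 85.85 ≈ 85.85 km. ✓

x ≈ 36.2 km, y ≈ 33.5 km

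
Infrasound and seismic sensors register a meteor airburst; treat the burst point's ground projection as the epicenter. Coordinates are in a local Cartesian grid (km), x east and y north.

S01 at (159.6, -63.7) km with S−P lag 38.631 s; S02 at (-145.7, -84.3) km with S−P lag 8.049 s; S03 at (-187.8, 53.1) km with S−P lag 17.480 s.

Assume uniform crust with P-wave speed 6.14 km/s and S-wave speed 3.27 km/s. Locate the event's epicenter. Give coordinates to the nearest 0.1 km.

Distance from S−P lag: d = Δt · v_P v_S / (v_P − v_S) = Δt · (6.14·3.27)/(6.14−3.27) ≈ 6.9957·Δt.
So d_S01 = 270.25, d_S02 = 56.31, d_S03 = 122.29 km.
Circle about each station: (x − 159.6)² + (y + 63.7)² = 270.25²; (x + 145.7)² + (y + 84.3)² = 56.31²; (x + 187.8)² + (y − 53.1)² = 122.29².
Subtracting the S01 equation from the S02 and S03 equations removes the quadratic terms:
-610.6 x − 41.2 y = 68669.38
-694.8 x + 233.6 y = 66638.82
Solving the 2×2 system: x ≈ -109.7, y ≈ -41.0 km.

-109.7 km east, -41.0 km north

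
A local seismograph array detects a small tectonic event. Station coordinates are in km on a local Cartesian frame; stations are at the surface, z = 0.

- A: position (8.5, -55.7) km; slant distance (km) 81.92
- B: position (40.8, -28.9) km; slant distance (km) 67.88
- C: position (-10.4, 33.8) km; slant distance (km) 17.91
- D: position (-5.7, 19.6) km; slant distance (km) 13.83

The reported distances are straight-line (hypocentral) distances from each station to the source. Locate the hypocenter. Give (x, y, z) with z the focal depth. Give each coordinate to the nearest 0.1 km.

Each station gives a sphere (x−x_i)² + (y−y_i)² + z² = d_i² (stations at z=0).
Subtracting the A sphere from B and C: z² cancels, leaving linear equations in x and y:
64.6 x + 53.6 y = 1428.30
-37.8 x + 179.0 y = 4465.98
Solving: x ≈ 1.199, y ≈ 25.203 km (keep extra digits for the depth step; rounded: 1.2, 25.2).
Then from the A sphere: z² = 81.92² − (x − 8.5)² − (y + 55.7)² with x = 1.199, y = 25.203, so z ≈ 10.597 ≈ 10.6 km.
Check against D (with the unrounded solution): distance 13.83 ≈ 13.83 km. ✓

x ≈ 1.2 km, y ≈ 25.2 km, depth ≈ 10.6 km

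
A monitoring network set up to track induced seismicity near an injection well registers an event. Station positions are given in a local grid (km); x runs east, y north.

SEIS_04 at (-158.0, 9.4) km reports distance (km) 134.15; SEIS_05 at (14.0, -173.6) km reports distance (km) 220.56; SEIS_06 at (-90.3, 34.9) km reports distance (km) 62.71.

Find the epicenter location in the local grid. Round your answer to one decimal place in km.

x ≈ -28.1 km, y ≈ 42.9 km

Circle about each station: (x + 158.0)² + (y − 9.4)² = 134.15²; (x − 14.0)² + (y + 173.6)² = 220.56²; (x + 90.3)² + (y − 34.9)² = 62.71².
Subtracting pairs of circle equations eliminates x²+y² and gives linear equations (the radical axes):
344.0 x − 366.0 y = -25369.89
135.4 x + 51.0 y = -1616.58
Solving the 2×2 system: x ≈ -28.1, y ≈ 42.9 km.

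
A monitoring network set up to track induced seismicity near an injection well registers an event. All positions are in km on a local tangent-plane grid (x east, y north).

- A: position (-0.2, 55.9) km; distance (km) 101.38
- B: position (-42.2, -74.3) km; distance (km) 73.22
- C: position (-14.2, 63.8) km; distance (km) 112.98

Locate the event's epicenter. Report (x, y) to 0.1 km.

Circle about each station: (x + 0.2)² + (y − 55.9)² = 101.38²; (x + 42.2)² + (y + 74.3)² = 73.22²; (x + 14.2)² + (y − 63.8)² = 112.98².
Subtracting pairs of circle equations eliminates x²+y² and gives linear equations (the radical axes):
-84.0 x − 260.4 y = 9093.22
-28.0 x + 15.8 y = -1339.35
Solving the 2×2 system: x ≈ 23.8, y ≈ -42.6 km.

(23.8, -42.6)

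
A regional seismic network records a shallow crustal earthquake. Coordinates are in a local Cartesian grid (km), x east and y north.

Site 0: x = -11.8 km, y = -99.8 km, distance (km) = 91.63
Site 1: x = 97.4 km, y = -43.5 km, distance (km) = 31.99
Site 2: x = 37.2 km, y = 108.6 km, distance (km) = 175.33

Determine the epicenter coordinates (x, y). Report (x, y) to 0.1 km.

Circle about each station: (x + 11.8)² + (y + 99.8)² = 91.63²; (x − 97.4)² + (y + 43.5)² = 31.99²; (x − 37.2)² + (y − 108.6)² = 175.33².
Subtracting the Site 0 equation from the Site 1 and Site 2 equations removes the quadratic terms:
218.4 x + 112.6 y = 8652.43
98.0 x + 416.8 y = -19266.03
Solving the 2×2 system: x ≈ 72.2, y ≈ -63.2 km.
Check against Site 0 (with the unrounded x, y): √((x + 11.8)²+(y + 99.8)²) = 91.63 ≈ 91.63 km. ✓

x ≈ 72.2 km, y ≈ -63.2 km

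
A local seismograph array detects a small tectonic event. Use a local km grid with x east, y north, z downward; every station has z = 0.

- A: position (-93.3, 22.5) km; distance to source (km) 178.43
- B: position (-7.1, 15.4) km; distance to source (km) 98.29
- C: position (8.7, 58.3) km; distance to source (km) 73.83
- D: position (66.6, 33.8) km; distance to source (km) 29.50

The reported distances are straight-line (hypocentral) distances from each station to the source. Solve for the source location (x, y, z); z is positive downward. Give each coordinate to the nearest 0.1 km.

Each station gives a sphere (x−x_i)² + (y−y_i)² + z² = d_i² (stations at z=0).
Subtracting the A sphere from B and C: z² cancels, leaving linear equations in x and y:
172.4 x − 14.2 y = 13252.77
204.0 x + 71.6 y = 20649.84
Solving: x ≈ 81.501, y ≈ 56.196 km (keep extra digits for the depth step; rounded: 81.5, 56.2).
Then from the A sphere: z² = 178.43² − (x + 93.3)² − (y − 22.5)² with x = 81.501, y = 56.196, so z ≈ 12.102 ≈ 12.1 km.

(81.5, 56.2, 12.1)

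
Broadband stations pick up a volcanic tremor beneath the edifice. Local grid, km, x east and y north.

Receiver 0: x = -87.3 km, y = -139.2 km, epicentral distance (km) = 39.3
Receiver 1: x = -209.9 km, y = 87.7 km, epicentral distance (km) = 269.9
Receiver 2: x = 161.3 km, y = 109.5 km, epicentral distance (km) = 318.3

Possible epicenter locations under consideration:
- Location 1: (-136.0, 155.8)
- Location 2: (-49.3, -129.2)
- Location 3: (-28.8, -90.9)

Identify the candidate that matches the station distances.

For each candidate, compare |candidate − station| to the reported distance:
Location 1: residuals Receiver 0 259.7, Receiver 1 169.4, Receiver 2 17.4 → max 259.7 km
Location 2: residuals Receiver 0 0.0, Receiver 1 0.0, Receiver 2 0.0 → max 0.0 km
Location 3: residuals Receiver 0 36.6, Receiver 1 15.5, Receiver 2 42.1 → max 42.1 km
Only Location 2 has all residuals ≈ 0.

Location 2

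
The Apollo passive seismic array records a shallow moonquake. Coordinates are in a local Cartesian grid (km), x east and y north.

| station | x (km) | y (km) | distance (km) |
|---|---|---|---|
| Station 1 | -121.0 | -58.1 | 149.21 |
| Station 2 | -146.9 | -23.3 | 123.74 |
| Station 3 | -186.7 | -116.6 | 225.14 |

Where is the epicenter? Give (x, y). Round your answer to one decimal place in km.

Circle about each station: (x + 121.0)² + (y + 58.1)² = 149.21²; (x + 146.9)² + (y + 23.3)² = 123.74²; (x + 186.7)² + (y + 116.6)² = 225.14².
Subtracting pairs of circle equations eliminates x²+y² and gives linear equations (the radical axes):
-51.8 x + 69.6 y = 11057.93
-131.4 x − 117.0 y = 2011.44
Solving the 2×2 system: x ≈ -94.3, y ≈ 88.7 km.

-94.3 km east, 88.7 km north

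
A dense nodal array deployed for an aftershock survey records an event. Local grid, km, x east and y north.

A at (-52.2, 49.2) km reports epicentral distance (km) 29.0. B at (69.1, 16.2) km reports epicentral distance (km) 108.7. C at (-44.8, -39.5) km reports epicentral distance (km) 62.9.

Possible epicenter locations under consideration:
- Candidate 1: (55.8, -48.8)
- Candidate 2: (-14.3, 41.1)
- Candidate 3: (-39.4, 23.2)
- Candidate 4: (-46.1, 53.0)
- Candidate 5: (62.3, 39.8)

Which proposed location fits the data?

For each candidate, compare |candidate − station| to the reported distance:
Candidate 1: residuals A 116.8, B 42.4, C 38.1 → max 116.8 km
Candidate 2: residuals A 9.8, B 21.7, C 23.3 → max 23.3 km
Candidate 3: residuals A 0.0, B 0.0, C 0.0 → max 0.0 km
Candidate 4: residuals A 21.8, B 12.2, C 29.6 → max 29.6 km
Candidate 5: residuals A 85.9, B 84.1, C 70.4 → max 85.9 km
Only Candidate 3 has all residuals ≈ 0.

Candidate 3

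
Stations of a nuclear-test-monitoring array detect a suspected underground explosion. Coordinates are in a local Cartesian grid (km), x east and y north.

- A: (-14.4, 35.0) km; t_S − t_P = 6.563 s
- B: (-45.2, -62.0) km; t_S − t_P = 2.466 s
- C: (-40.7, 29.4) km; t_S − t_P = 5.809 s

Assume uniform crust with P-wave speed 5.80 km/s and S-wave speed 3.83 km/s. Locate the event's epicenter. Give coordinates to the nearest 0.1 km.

x ≈ -35.6 km, y ≈ -35.9 km

Distance from S−P lag: d = Δt · v_P v_S / (v_P − v_S) = Δt · (5.80·3.83)/(5.80−3.83) ≈ 11.2761·Δt.
So d_A = 74.01, d_B = 27.81, d_C = 65.50 km.
Circle about each station: (x + 14.4)² + (y − 35.0)² = 74.01²; (x + 45.2)² + (y + 62.0)² = 27.81²; (x + 40.7)² + (y − 29.4)² = 65.50².
Subtracting pairs of circle equations eliminates x²+y² and gives linear equations (the radical axes):
-61.6 x − 194.0 y = 9158.76
-52.6 x − 11.2 y = 2275.72
Solving the 2×2 system: x ≈ -35.6, y ≈ -35.9 km.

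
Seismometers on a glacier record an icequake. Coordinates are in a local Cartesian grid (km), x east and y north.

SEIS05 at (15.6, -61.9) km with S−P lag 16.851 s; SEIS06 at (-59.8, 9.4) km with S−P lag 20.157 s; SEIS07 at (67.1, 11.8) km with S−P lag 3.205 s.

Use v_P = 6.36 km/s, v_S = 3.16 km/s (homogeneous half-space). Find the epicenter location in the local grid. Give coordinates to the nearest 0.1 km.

Distance from S−P lag: d = Δt · v_P v_S / (v_P − v_S) = Δt · (6.36·3.16)/(6.36−3.16) ≈ 6.2805·Δt.
So d_SEIS05 = 105.83, d_SEIS06 = 126.60, d_SEIS07 = 20.13 km.
Circle about each station: (x − 15.6)² + (y + 61.9)² = 105.83²; (x + 59.8)² + (y − 9.4)² = 126.60²; (x − 67.1)² + (y − 11.8)² = 20.13².
Subtracting pairs of circle equations eliminates x²+y² and gives linear equations (the radical axes):
-150.8 x + 142.6 y = -5238.14
103.0 x + 147.4 y = 11361.45
Solving the 2×2 system: x ≈ 64.8, y ≈ 31.8 km.

(64.8, 31.8)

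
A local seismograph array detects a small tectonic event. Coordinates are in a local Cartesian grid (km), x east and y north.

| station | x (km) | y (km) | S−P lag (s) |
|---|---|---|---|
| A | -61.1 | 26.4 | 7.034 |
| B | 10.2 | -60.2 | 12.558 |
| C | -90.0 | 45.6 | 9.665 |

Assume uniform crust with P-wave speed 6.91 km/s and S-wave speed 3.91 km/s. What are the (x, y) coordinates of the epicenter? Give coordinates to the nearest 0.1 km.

-3.2 km east, 52.1 km north

Distance from S−P lag: d = Δt · v_P v_S / (v_P − v_S) = Δt · (6.91·3.91)/(6.91−3.91) ≈ 9.0060·Δt.
So d_A = 63.35, d_B = 113.10, d_C = 87.04 km.
Circle about each station: (x + 61.1)² + (y − 26.4)² = 63.35²; (x − 10.2)² + (y + 60.2)² = 113.10²; (x + 90.0)² + (y − 45.6)² = 87.04².
Subtracting the A equation from the B and C equations removes the quadratic terms:
142.6 x − 173.2 y = -9480.48
-57.8 x + 38.4 y = 2186.45
Solving the 2×2 system: x ≈ -3.2, y ≈ 52.1 km.
Check against A (with the unrounded x, y): √((x + 61.1)²+(y − 26.4)²) = 63.31 ≈ 63.35 km. ✓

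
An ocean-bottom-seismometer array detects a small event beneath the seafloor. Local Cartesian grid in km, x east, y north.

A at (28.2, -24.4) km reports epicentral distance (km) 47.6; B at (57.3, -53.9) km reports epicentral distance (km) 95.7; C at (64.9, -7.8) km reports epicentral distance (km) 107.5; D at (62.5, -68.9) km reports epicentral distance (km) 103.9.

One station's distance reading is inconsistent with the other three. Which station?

Solve using three stations at a time. Using B, C, D (subtract circle equations pairwise → linear system) gives (x, y) ≈ (-37.5, -40.6).
Distances from that point to each station vs reported:
  A: calculated 67.7 vs reported 47.6 → residual 20.1 km
  B: calculated 95.7 vs reported 95.7 → residual 0.0 km
  C: calculated 107.5 vs reported 107.5 → residual 0.0 km
  D: calculated 103.9 vs reported 103.9 → residual 0.0 km
B, C, D are mutually consistent (residuals ≈ 0); A is off by 20.1 km.

A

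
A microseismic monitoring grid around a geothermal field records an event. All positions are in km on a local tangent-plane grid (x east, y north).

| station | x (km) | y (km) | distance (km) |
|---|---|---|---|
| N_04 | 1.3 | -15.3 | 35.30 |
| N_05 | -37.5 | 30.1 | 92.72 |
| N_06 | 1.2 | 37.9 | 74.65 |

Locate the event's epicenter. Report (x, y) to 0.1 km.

Circle about each station: (x − 1.3)² + (y + 15.3)² = 35.30²; (x + 37.5)² + (y − 30.1)² = 92.72²; (x − 1.2)² + (y − 37.9)² = 74.65².
Subtracting the N_04 equation from the N_05 and N_06 equations removes the quadratic terms:
-77.6 x + 90.8 y = -5274.43
-0.2 x + 106.4 y = -3124.46
Solving the 2×2 system: x ≈ 33.7, y ≈ -29.3 km.

33.7 km east, -29.3 km north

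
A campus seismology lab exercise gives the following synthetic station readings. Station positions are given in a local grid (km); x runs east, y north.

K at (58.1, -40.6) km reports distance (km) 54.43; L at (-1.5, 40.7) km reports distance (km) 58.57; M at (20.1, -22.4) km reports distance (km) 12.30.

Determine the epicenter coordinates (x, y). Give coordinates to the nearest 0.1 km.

x ≈ 9.1 km, y ≈ -16.9 km

Circle about each station: (x − 58.1)² + (y + 40.6)² = 54.43²; (x + 1.5)² + (y − 40.7)² = 58.57²; (x − 20.1)² + (y + 22.4)² = 12.30².
Subtracting the K equation from the L and M equations removes the quadratic terms:
-119.2 x + 162.6 y = -3833.05
-76.0 x + 36.4 y = -1306.87
Solving the 2×2 system: x ≈ 9.1, y ≈ -16.9 km.
Check against K (with the unrounded x, y): √((x − 58.1)²+(y + 40.6)²) = 54.43 ≈ 54.43 km. ✓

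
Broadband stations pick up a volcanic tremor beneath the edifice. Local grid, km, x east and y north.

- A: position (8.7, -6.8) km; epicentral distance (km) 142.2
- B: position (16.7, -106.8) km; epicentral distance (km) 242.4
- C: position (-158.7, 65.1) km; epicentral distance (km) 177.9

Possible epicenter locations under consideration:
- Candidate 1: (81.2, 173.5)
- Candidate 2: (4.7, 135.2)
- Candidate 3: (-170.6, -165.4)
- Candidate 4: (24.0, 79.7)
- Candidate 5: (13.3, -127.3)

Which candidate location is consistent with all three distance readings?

Candidate 2

For each candidate, compare |candidate − station| to the reported distance:
Candidate 1: residuals A 52.1, B 45.2, C 85.4 → max 85.4 km
Candidate 2: residuals A 0.1, B 0.1, C 0.1 → max 0.1 km
Candidate 3: residuals A 97.2, B 46.1, C 52.9 → max 97.2 km
Candidate 4: residuals A 54.4, B 55.8, C 5.4 → max 55.8 km
Candidate 5: residuals A 21.6, B 221.6, C 80.2 → max 221.6 km
Only Candidate 2 has all residuals ≈ 0.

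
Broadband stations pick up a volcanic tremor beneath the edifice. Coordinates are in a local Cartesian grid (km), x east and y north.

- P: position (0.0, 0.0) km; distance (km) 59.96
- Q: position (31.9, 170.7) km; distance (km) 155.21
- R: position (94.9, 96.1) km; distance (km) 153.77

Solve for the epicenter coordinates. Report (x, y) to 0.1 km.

Circle about each station: x² + y² = 59.96²; (x − 31.9)² + (y − 170.7)² = 155.21²; (x − 94.9)² + (y − 96.1)² = 153.77².
Subtracting pairs of circle equations eliminates x²+y² and gives linear equations (the radical axes):
63.8 x + 341.4 y = 9661.16
189.8 x + 192.2 y = -1808.79
Solving the 2×2 system: x ≈ -47.1, y ≈ 37.1 km.
Check against P (with the unrounded x, y): √(x²+y²) = 59.96 ≈ 59.96 km. ✓

(-47.1, 37.1)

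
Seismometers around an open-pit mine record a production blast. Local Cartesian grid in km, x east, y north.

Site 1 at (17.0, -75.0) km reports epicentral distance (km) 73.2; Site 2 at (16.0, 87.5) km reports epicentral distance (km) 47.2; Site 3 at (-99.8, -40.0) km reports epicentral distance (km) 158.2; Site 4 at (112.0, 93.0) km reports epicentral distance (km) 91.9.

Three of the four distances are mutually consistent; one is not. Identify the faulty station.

Solve using three stations at a time. Using Site 2, Site 3, Site 4 (subtract circle equations pairwise → linear system) gives (x, y) ≈ (34.3, 44.0).
Distances from that point to each station vs reported:
  Site 1: calculated 120.2 vs reported 73.2 → residual 47.0 km
  Site 2: calculated 47.2 vs reported 47.2 → residual 0.0 km
  Site 3: calculated 158.2 vs reported 158.2 → residual 0.0 km
  Site 4: calculated 91.9 vs reported 91.9 → residual 0.0 km
Site 2, Site 3, Site 4 are mutually consistent (residuals ≈ 0); Site 1 is off by 47.0 km.

Site 1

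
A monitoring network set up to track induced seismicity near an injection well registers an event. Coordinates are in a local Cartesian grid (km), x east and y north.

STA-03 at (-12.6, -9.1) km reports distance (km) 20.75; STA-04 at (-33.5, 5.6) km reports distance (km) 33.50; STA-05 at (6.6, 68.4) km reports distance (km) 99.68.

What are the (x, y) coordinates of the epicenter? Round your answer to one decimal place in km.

(-23.9, -26.5)

Circle about each station: (x + 12.6)² + (y + 9.1)² = 20.75²; (x + 33.5)² + (y − 5.6)² = 33.50²; (x − 6.6)² + (y − 68.4)² = 99.68².
Subtracting pairs of circle equations eliminates x²+y² and gives linear equations (the radical axes):
-41.8 x + 29.4 y = 220.35
38.4 x + 155.0 y = -5024.99
Solving the 2×2 system: x ≈ -23.9, y ≈ -26.5 km.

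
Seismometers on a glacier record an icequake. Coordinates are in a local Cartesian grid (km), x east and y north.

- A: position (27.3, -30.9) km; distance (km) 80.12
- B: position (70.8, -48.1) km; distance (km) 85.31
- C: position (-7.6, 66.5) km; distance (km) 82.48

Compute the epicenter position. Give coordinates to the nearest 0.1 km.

Circle about each station: (x − 27.3)² + (y + 30.9)² = 80.12²; (x − 70.8)² + (y + 48.1)² = 85.31²; (x + 7.6)² + (y − 66.5)² = 82.48².
Subtracting pairs of circle equations eliminates x²+y² and gives linear equations (the radical axes):
87.0 x − 34.4 y = 4767.57
-69.8 x + 194.8 y = 2396.17
Solving the 2×2 system: x ≈ 69.5, y ≈ 37.2 km.
Check against A (with the unrounded x, y): √((x − 27.3)²+(y + 30.9)²) = 80.13 ≈ 80.12 km. ✓

(69.5, 37.2)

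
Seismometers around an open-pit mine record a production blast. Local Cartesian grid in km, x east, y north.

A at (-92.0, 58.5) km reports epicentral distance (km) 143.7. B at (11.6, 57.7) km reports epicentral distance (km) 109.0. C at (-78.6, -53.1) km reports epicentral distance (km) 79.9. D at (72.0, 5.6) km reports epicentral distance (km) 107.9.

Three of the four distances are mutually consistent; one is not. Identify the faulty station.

Solve using three stations at a time. Using A, B, C (subtract circle equations pairwise → linear system) gives (x, y) ≈ (1.3, -50.8).
Distances from that point to each station vs reported:
  A: calculated 143.7 vs reported 143.7 → residual 0.0 km
  B: calculated 109.0 vs reported 109.0 → residual 0.0 km
  C: calculated 79.9 vs reported 79.9 → residual 0.0 km
  D: calculated 90.5 vs reported 107.9 → residual 17.4 km
A, B, C are mutually consistent (residuals ≈ 0); D is off by 17.4 km.

D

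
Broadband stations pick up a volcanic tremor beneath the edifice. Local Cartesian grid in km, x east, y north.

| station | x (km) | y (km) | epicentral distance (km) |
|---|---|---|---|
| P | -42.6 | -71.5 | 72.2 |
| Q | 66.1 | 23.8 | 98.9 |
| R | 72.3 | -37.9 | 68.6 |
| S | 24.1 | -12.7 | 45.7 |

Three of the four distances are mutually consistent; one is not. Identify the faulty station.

Solve using three stations at a time. Using Q, R, S (subtract circle equations pairwise → linear system) gives (x, y) ≈ (5.8, -54.6).
Distances from that point to each station vs reported:
  P: calculated 51.2 vs reported 72.2 → residual 21.0 km
  Q: calculated 98.9 vs reported 98.9 → residual 0.0 km
  R: calculated 68.6 vs reported 68.6 → residual 0.0 km
  S: calculated 45.7 vs reported 45.7 → residual 0.0 km
Q, R, S are mutually consistent (residuals ≈ 0); P is off by 21.0 km.

P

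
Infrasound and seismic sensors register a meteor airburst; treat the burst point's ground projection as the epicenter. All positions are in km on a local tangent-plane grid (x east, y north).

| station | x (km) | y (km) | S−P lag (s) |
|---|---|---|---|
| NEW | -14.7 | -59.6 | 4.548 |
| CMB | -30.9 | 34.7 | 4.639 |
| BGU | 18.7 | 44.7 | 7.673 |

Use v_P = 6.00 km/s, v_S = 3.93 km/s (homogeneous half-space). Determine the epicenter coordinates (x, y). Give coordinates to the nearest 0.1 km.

Distance from S−P lag: d = Δt · v_P v_S / (v_P − v_S) = Δt · (6.00·3.93)/(6.00−3.93) ≈ 11.3913·Δt.
So d_NEW = 51.81, d_CMB = 52.84, d_BGU = 87.41 km.
Circle about each station: (x + 14.7)² + (y + 59.6)² = 51.81²; (x + 30.9)² + (y − 34.7)² = 52.84²; (x − 18.7)² + (y − 44.7)² = 87.41².
Subtracting pairs of circle equations eliminates x²+y² and gives linear equations (the radical axes):
-32.4 x + 188.6 y = -1717.14
66.8 x + 208.6 y = -6376.70
Solving the 2×2 system: x ≈ -43.6, y ≈ -16.6 km.

-43.6 km east, -16.6 km north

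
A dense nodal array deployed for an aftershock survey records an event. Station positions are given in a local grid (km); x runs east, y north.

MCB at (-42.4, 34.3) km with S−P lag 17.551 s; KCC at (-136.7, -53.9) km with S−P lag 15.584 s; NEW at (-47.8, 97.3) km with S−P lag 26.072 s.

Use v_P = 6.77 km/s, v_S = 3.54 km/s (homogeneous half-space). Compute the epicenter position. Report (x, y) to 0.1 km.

Distance from S−P lag: d = Δt · v_P v_S / (v_P − v_S) = Δt · (6.77·3.54)/(6.77−3.54) ≈ 7.4198·Δt.
So d_MCB = 130.22, d_KCC = 115.63, d_NEW = 193.45 km.
Circle about each station: (x + 42.4)² + (y − 34.3)² = 130.22²; (x + 136.7)² + (y + 53.9)² = 115.63²; (x + 47.8)² + (y − 97.3)² = 193.45².
Subtracting pairs of circle equations eliminates x²+y² and gives linear equations (the radical axes):
-188.6 x − 176.4 y = 22204.80
-10.8 x + 126.0 y = -11687.77
Solving the 2×2 system: x ≈ -28.7, y ≈ -95.2 km.

(-28.7, -95.2)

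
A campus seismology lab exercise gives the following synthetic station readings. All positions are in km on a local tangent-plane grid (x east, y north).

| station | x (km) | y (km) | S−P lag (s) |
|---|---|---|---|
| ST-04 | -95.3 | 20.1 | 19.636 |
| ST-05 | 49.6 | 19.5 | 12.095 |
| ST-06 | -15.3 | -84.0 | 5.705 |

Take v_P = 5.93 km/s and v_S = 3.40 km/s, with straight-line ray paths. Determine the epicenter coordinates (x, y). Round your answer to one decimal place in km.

(29.2, -74.7)

Distance from S−P lag: d = Δt · v_P v_S / (v_P − v_S) = Δt · (5.93·3.40)/(5.93−3.40) ≈ 7.9692·Δt.
So d_ST-04 = 156.48, d_ST-05 = 96.39, d_ST-06 = 45.46 km.
Circle about each station: (x + 95.3)² + (y − 20.1)² = 156.48²; (x − 49.6)² + (y − 19.5)² = 96.39²; (x + 15.3)² + (y + 84.0)² = 45.46².
Subtracting the ST-04 equation from the ST-05 and ST-06 equations removes the quadratic terms:
289.8 x − 1.2 y = 8549.27
160.0 x − 208.2 y = 20223.37
Solving the 2×2 system: x ≈ 29.2, y ≈ -74.7 km.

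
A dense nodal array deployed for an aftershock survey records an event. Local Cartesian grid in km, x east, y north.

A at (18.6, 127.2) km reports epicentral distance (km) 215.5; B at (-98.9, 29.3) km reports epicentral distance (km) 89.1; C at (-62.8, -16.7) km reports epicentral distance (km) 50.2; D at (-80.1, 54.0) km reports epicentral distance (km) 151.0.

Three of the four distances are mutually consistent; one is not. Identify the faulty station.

D

Solve using three stations at a time. Using A, B, C (subtract circle equations pairwise → linear system) gives (x, y) ≈ (-89.4, -59.3).
Distances from that point to each station vs reported:
  A: calculated 215.5 vs reported 215.5 → residual 0.0 km
  B: calculated 89.1 vs reported 89.1 → residual 0.0 km
  C: calculated 50.2 vs reported 50.2 → residual 0.0 km
  D: calculated 113.7 vs reported 151.0 → residual 37.3 km
A, B, C are mutually consistent (residuals ≈ 0); D is off by 37.3 km.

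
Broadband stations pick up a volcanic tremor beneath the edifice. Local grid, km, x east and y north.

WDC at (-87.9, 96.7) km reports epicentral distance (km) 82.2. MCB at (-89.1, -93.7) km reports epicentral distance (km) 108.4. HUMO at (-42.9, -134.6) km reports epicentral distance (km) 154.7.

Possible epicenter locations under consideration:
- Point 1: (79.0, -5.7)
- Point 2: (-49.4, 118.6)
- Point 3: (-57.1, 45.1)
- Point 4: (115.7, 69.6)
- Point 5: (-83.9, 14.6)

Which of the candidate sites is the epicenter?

Point 5

For each candidate, compare |candidate − station| to the reported distance:
Point 1: residuals WDC 113.6, MCB 81.3, HUMO 22.7 → max 113.6 km
Point 2: residuals WDC 37.9, MCB 107.6, HUMO 98.6 → max 107.6 km
Point 3: residuals WDC 22.1, MCB 34.0, HUMO 25.6 → max 34.0 km
Point 4: residuals WDC 123.2, MCB 153.5, HUMO 103.9 → max 153.5 km
Point 5: residuals WDC 0.0, MCB 0.0, HUMO 0.0 → max 0.0 km
Only Point 5 has all residuals ≈ 0.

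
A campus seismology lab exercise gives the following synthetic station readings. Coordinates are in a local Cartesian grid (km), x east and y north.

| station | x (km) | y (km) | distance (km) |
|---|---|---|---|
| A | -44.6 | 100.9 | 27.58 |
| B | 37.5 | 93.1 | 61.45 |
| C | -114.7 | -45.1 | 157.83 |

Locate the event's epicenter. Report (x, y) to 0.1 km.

Circle about each station: (x + 44.6)² + (y − 100.9)² = 27.58²; (x − 37.5)² + (y − 93.1)² = 61.45²; (x + 114.7)² + (y + 45.1)² = 157.83².
Subtracting the A equation from the B and C equations removes the quadratic terms:
164.2 x − 15.6 y = -5111.56
-140.2 x − 292.0 y = -21129.52
Solving the 2×2 system: x ≈ -23.2, y ≈ 83.5 km.

-23.2 km east, 83.5 km north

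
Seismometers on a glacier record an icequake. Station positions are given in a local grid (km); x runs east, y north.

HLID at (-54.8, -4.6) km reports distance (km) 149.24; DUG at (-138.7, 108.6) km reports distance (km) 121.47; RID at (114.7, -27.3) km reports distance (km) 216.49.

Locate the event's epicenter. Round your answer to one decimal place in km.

-21.6 km east, 140.9 km north

Circle about each station: (x + 54.8)² + (y + 4.6)² = 149.24²; (x + 138.7)² + (y − 108.6)² = 121.47²; (x − 114.7)² + (y + 27.3)² = 216.49².
Subtracting pairs of circle equations eliminates x²+y² and gives linear equations (the radical axes):
-167.8 x + 226.4 y = 35525.07
339.0 x − 45.4 y = -13718.16
Solving the 2×2 system: x ≈ -21.6, y ≈ 140.9 km.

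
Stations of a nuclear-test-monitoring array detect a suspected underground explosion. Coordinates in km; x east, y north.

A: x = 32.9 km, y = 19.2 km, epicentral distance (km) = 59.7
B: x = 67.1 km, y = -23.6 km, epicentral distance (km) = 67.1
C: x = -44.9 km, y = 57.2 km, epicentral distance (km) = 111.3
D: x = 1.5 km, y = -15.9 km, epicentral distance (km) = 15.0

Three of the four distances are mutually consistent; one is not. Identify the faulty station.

Solve using three stations at a time. Using A, B, D (subtract circle equations pairwise → linear system) gives (x, y) ≈ (0.4, -30.9).
Distances from that point to each station vs reported:
  A: calculated 59.7 vs reported 59.7 → residual 0.0 km
  B: calculated 67.1 vs reported 67.1 → residual 0.0 km
  C: calculated 99.0 vs reported 111.3 → residual 12.3 km
  D: calculated 15.0 vs reported 15.0 → residual 0.0 km
A, B, D are mutually consistent (residuals ≈ 0); C is off by 12.3 km.

C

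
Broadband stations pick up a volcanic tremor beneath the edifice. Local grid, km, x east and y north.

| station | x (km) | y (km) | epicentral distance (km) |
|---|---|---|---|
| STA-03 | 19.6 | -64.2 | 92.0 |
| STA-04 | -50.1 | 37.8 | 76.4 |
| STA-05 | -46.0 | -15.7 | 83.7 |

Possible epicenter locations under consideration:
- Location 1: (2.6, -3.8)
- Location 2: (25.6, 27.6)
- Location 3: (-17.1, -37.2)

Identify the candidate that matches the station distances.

For each candidate, compare |candidate − station| to the reported distance:
Location 1: residuals STA-03 29.3, STA-04 9.3, STA-05 33.7 → max 33.7 km
Location 2: residuals STA-03 0.0, STA-04 0.0, STA-05 0.0 → max 0.0 km
Location 3: residuals STA-03 46.4, STA-04 5.5, STA-05 47.7 → max 47.7 km
Only Location 2 has all residuals ≈ 0.

Location 2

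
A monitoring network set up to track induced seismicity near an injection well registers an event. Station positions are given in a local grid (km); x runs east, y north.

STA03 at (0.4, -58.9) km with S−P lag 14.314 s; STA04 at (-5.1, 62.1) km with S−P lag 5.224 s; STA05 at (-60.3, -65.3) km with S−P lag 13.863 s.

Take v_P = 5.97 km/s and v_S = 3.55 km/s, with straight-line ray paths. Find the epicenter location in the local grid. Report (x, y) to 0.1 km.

Distance from S−P lag: d = Δt · v_P v_S / (v_P − v_S) = Δt · (5.97·3.55)/(5.97−3.55) ≈ 8.7576·Δt.
So d_STA03 = 125.36, d_STA04 = 45.75, d_STA05 = 121.41 km.
Circle about each station: (x − 0.4)² + (y + 58.9)² = 125.36²; (x + 5.1)² + (y − 62.1)² = 45.75²; (x + 60.3)² + (y + 65.3)² = 121.41².
Subtracting the STA03 equation from the STA04 and STA05 equations removes the quadratic terms:
-11.0 x + 242.0 y = 14035.12
-121.4 x − 12.8 y = 5405.55
Solving the 2×2 system: x ≈ -50.4, y ≈ 55.7 km.

x ≈ -50.4 km, y ≈ 55.7 km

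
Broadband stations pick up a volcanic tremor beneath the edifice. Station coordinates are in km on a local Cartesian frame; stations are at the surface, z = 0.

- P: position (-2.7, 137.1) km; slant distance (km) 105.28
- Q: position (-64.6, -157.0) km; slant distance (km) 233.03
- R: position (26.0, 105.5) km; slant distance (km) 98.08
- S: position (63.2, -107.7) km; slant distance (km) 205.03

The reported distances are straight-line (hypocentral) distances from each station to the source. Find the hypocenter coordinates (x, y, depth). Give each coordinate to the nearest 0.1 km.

Each station gives a sphere (x−x_i)² + (y−y_i)² + z² = d_i² (stations at z=0).
Subtracting the P sphere from Q and R: z² cancels, leaving linear equations in x and y:
-123.8 x − 588.2 y = -33200.64
57.4 x − 63.2 y = -5533.26
Solving: x ≈ -27.806, y ≈ 62.297 km (keep extra digits for the depth step; rounded: -27.8, 62.3).
Then from the P sphere: z² = 105.28² − (x + 2.7)² − (y − 137.1)² with x = -27.806, y = 62.297, so z ≈ 69.700 ≈ 69.7 km.

x ≈ -27.8 km, y ≈ 62.3 km, depth ≈ 69.7 km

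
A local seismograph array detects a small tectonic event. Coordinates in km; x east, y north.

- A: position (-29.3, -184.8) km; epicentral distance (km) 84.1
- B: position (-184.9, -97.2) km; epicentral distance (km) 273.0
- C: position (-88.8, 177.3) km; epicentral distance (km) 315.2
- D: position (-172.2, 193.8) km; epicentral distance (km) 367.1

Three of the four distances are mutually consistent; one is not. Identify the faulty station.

Solve using three stations at a time. Using A, C, D (subtract circle equations pairwise → linear system) gives (x, y) ≈ (21.8, -117.9).
Distances from that point to each station vs reported:
  A: calculated 84.2 vs reported 84.1 → residual 0.1 km
  B: calculated 207.7 vs reported 273.0 → residual 65.3 km
  C: calculated 315.2 vs reported 315.2 → residual 0.0 km
  D: calculated 367.1 vs reported 367.1 → residual 0.0 km
A, C, D are mutually consistent (residuals ≈ 0); B is off by 65.3 km.

B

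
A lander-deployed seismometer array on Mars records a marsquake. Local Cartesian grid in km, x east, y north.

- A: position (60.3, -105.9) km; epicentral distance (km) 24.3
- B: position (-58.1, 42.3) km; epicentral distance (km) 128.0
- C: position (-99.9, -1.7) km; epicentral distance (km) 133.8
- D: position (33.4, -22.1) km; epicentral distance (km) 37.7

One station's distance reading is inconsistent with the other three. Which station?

Solve using three stations at a time. Using B, C, D (subtract circle equations pairwise → linear system) gives (x, y) ≈ (21.5, -57.9).
Distances from that point to each station vs reported:
  A: calculated 61.7 vs reported 24.3 → residual 37.4 km
  B: calculated 128.0 vs reported 128.0 → residual 0.0 km
  C: calculated 133.8 vs reported 133.8 → residual 0.0 km
  D: calculated 37.8 vs reported 37.7 → residual 0.1 km
B, C, D are mutually consistent (residuals ≈ 0); A is off by 37.4 km.

A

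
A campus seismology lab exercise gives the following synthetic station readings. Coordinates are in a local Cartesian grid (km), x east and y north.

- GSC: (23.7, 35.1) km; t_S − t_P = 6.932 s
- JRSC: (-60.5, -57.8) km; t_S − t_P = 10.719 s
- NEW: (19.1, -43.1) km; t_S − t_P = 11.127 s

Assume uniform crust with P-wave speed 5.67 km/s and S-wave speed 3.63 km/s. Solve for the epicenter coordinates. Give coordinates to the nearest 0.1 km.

Distance from S−P lag: d = Δt · v_P v_S / (v_P − v_S) = Δt · (5.67·3.63)/(5.67−3.63) ≈ 10.0893·Δt.
So d_GSC = 69.94, d_JRSC = 108.15, d_NEW = 112.26 km.
Circle about each station: (x − 23.7)² + (y − 35.1)² = 69.94²; (x + 60.5)² + (y + 57.8)² = 108.15²; (x − 19.1)² + (y + 43.1)² = 112.26².
Subtracting the GSC equation from the JRSC and NEW equations removes the quadratic terms:
-168.4 x − 185.8 y = -1597.43
-9.2 x − 156.4 y = -7281.98
Solving the 2×2 system: x ≈ -44.8, y ≈ 49.2 km.
Check against GSC (with the unrounded x, y): √((x − 23.7)²+(y − 35.1)²) = 69.93 ≈ 69.94 km. ✓

x ≈ -44.8 km, y ≈ 49.2 km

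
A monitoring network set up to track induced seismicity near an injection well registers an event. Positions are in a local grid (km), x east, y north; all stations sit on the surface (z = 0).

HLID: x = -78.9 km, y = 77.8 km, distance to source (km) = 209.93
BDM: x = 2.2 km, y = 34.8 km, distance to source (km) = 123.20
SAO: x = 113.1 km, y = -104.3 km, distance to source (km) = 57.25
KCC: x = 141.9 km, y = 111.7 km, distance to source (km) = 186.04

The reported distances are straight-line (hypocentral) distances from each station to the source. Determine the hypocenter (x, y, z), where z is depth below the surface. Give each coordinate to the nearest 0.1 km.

Each station gives a sphere (x−x_i)² + (y−y_i)² + z² = d_i² (stations at z=0).
Subtracting the HLID sphere from BDM and SAO: z² cancels, leaving linear equations in x and y:
162.2 x − 86.0 y = 17830.19
384.0 x − 364.2 y = 52185.09
Solving: x ≈ 77.002, y ≈ -62.099 km (keep extra digits for the depth step; rounded: 77.0, -62.1).
Then from the HLID sphere: z² = 209.93² − (x + 78.9)² − (y − 77.8)² with x = 77.002, y = -62.099, so z ≈ 13.908 ≈ 13.9 km.
Check against KCC (with the unrounded solution): distance 186.04 ≈ 186.04 km. ✓

x ≈ 77.0 km, y ≈ -62.1 km, depth ≈ 13.9 km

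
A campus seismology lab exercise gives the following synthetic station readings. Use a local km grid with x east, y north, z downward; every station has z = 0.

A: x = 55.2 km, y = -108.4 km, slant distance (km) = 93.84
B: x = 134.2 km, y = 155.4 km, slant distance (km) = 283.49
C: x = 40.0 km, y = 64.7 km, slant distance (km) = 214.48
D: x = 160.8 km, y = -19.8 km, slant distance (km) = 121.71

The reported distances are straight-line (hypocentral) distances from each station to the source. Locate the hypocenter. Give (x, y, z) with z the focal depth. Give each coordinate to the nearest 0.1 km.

(128.3, -122.2, 57.2)

Each station gives a sphere (x−x_i)² + (y−y_i)² + z² = d_i² (stations at z=0).
Subtracting the A sphere from B and C: z² cancels, leaving linear equations in x and y:
158.0 x + 527.6 y = -44199.43
-30.4 x + 346.2 y = -46207.23
Solving: x ≈ 128.319, y ≈ -122.202 km (keep extra digits for the depth step; rounded: 128.3, -122.2).
Then from the A sphere: z² = 93.84² − (x − 55.2)² − (y + 108.4)² with x = 128.319, y = -122.202, so z ≈ 57.176 ≈ 57.2 km.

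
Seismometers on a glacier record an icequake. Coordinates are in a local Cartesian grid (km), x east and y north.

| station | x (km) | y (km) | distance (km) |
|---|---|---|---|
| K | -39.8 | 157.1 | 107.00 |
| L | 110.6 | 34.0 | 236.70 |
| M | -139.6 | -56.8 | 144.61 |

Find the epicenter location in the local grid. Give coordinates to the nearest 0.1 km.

x ≈ -120.2 km, y ≈ 86.5 km

Circle about each station: (x + 39.8)² + (y − 157.1)² = 107.00²; (x − 110.6)² + (y − 34.0)² = 236.70²; (x + 139.6)² + (y + 56.8)² = 144.61².
Subtracting pairs of circle equations eliminates x²+y² and gives linear equations (the radical axes):
300.8 x − 246.2 y = -57453.98
-199.6 x − 427.8 y = -13013.10
Solving the 2×2 system: x ≈ -120.2, y ≈ 86.5 km.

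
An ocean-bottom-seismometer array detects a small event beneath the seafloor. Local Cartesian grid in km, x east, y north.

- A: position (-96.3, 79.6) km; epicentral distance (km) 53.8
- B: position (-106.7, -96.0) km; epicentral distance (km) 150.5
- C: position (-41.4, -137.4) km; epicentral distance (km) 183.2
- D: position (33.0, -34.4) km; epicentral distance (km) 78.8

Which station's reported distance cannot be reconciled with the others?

D

Solve using three stations at a time. Using A, B, C (subtract circle equations pairwise → linear system) gives (x, y) ≈ (-54.9, 45.3).
Distances from that point to each station vs reported:
  A: calculated 53.8 vs reported 53.8 → residual 0.0 km
  B: calculated 150.5 vs reported 150.5 → residual 0.0 km
  C: calculated 183.2 vs reported 183.2 → residual 0.0 km
  D: calculated 118.6 vs reported 78.8 → residual 39.8 km
A, B, C are mutually consistent (residuals ≈ 0); D is off by 39.8 km.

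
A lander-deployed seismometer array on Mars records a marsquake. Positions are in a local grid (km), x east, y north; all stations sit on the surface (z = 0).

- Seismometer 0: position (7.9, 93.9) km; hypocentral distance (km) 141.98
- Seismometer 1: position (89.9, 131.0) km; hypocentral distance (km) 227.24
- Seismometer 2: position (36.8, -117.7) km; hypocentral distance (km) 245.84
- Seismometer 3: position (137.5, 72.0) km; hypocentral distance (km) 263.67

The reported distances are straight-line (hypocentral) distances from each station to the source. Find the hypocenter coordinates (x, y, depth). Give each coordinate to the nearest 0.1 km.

(-121.0, 63.7, 51.3)

Each station gives a sphere (x−x_i)² + (y−y_i)² + z² = d_i² (stations at z=0).
Subtracting the Seismometer 0 sphere from Seismometer 1 and Seismometer 2: z² cancels, leaving linear equations in x and y:
164.0 x + 74.2 y = -15116.31
57.8 x − 423.2 y = -33951.08
Solving: x ≈ -120.993, y ≈ 63.700 km (keep extra digits for the depth step; rounded: -121.0, 63.7).
Then from the Seismometer 0 sphere: z² = 141.98² − (x − 7.9)² − (y − 93.9)² with x = -120.993, y = 63.700, so z ≈ 51.312 ≈ 51.3 km.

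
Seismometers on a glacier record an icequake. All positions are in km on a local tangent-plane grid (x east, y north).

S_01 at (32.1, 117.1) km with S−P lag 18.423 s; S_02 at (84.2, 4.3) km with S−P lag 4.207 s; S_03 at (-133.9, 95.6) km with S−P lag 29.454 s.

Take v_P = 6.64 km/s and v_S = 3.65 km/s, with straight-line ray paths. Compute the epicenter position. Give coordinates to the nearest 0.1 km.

Distance from S−P lag: d = Δt · v_P v_S / (v_P − v_S) = Δt · (6.64·3.65)/(6.64−3.65) ≈ 8.1057·Δt.
So d_S_01 = 149.33, d_S_02 = 34.10, d_S_03 = 238.74 km.
Circle about each station: (x − 32.1)² + (y − 117.1)² = 149.33²; (x − 84.2)² + (y − 4.3)² = 34.10²; (x + 133.9)² + (y − 95.6)² = 238.74².
Subtracting pairs of circle equations eliminates x²+y² and gives linear equations (the radical axes):
104.2 x − 225.6 y = 13501.95
-332.0 x − 43.0 y = -22371.59
Solving the 2×2 system: x ≈ 70.9, y ≈ -27.1 km.

x ≈ 70.9 km, y ≈ -27.1 km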